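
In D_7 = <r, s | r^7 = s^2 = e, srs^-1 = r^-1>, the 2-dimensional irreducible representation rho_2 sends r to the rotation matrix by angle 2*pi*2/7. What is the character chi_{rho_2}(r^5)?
chi_{rho_2}(r^5) = 2*cos(2*pi*2*5/7) = -2*cos(pi/7)

Proof sketch: rho_2(r^5) is rotation by angle 2*pi*2*5/7, whose trace is 2*cos(2*pi*2*5/7) = -2*cos(pi/7).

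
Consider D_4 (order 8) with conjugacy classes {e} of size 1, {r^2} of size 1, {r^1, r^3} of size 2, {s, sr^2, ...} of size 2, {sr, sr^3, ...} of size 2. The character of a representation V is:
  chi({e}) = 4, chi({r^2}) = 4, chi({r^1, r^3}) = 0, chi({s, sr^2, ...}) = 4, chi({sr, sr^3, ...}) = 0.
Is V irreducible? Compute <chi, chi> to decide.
Not irreducible (reducible): <chi, chi> = 8 > 1.

Details: <chi, chi> = (1/|G|) sum_C |C| * |chi(C)|^2 = (1/8)[1*|4|^2 + 1*|4|^2 + 2*|0|^2 + 2*|4|^2 + 2*|0|^2]
  = (1/8)[(16) + (16) + (0) + (32) + (0)] = 64/8 = 8.
A character is irreducible iff <chi, chi> = 1, so this representation is reducible.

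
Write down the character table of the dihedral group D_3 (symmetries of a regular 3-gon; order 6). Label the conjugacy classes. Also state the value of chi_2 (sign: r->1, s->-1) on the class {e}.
Conjugacy classes: {e} of size 1, {r^1, r^2} of size 2, {s, sr, ..., sr^2} of size 3.
Character table:
  irrep \ class              {e} (size 1)  {r^1, r^2} (size 2)  {s, sr, ..., sr^2} (size 3)
  chi_1 (triv)               1             1                    1                          
  chi_2 (sign: r->1, s->-1)  1             1                    -1                         
  chi_3 (2d, j=1)            2             -1                   0                          

Spot check: chi_2 (sign: r->1, s->-1) on {e} = 1.

Reasoning: D_3 has order 2*3 = 6 with 3 conjugacy classes, hence 3 irreducibles. Sum of squared dims 1 + 1 + 4 = 6 = |G|. Linear characters come from the abelianisation; the 2-dimensional irreps have character r^k -> 2*cos(2*pi*j*k/3), reflections -> 0.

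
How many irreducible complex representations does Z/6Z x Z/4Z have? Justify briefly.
24

Reasoning: The number of irreducible complex representations of a finite group equals its number of conjugacy classes. Z/6Z x Z/4Z is abelian of order 24, so every element is its own conjugacy class: 24 classes, so Z/6Z x Z/4Z (order 24) has exactly 24 irreducible complex representations.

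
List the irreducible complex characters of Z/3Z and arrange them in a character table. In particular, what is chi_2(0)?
Character table of Z/3Z (irreps indexed chi_0,...,chi_2 with chi_k(m) = zeta_3^(k*m), zeta_3 = exp(2*pi*i/3)):
  irrep \ class  {0} (size 1)  {1} (size 1)    {2} (size 1)  
  chi_0          1             1               1             
  chi_1          1             exp(2*I*pi/3)   exp(-2*I*pi/3)
  chi_2          1             exp(-2*I*pi/3)  exp(2*I*pi/3) 

Spot check: chi_2(0) = zeta_3^(2*0) = zeta_3^0 = 1.

Working: Z/3Z is abelian, so all 3 irreducible complex representations are 1-dimensional. They are given by chi_k(m) = zeta_3^(k*m) for k = 0,...,2. Row orthogonality: sum_m chi_k(m) conj(chi_l(m)) = 3 * [k = l].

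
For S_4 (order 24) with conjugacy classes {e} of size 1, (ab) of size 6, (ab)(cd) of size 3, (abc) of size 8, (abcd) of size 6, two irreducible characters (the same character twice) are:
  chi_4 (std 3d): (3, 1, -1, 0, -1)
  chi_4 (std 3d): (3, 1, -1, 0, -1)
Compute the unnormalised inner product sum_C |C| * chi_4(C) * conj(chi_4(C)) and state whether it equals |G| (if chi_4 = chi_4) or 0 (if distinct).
Sum = 24 = |G| = 24; so <chi_4, chi_4> = 1 (norm-1 confirms irreducibility).

Working: Compute term by term over conjugacy classes (|C| * chi_4(C) * conj(chi_4(C))):
  1*(3)*conj(3) + 6*(1)*conj(1) + 3*(-1)*conj(-1) + 8*(0)*conj(0) + 6*(-1)*conj(-1)
  = (9) + (6) + (3) + (0) + (6)
  = 24.
Dividing by |G| = 24 gives 24/24 = 1, matching the row-orthogonality relation <chi_4, chi_4> = [chi_4 = chi_4].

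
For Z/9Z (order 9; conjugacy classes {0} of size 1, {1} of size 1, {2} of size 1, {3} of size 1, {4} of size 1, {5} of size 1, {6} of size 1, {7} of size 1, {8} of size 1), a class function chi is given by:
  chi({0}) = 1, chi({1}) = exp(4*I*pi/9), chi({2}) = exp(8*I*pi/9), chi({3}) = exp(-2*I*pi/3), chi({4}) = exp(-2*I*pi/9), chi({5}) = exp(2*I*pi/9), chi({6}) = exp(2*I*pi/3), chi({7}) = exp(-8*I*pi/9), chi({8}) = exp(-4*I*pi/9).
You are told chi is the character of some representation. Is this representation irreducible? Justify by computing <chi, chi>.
Irreducible: <chi, chi> = 1.

Details: <chi, chi> = (1/|G|) sum_C |C| * |chi(C)|^2 = (1/9)[1*|1|^2 + 1*|exp(4*I*pi/9)|^2 + 1*|exp(8*I*pi/9)|^2 + 1*|exp(-2*I*pi/3)|^2 + 1*|exp(-2*I*pi/9)|^2 + 1*|exp(2*I*pi/9)|^2 + 1*|exp(2*I*pi/3)|^2 + 1*|exp(-8*I*pi/9)|^2 + 1*|exp(-4*I*pi/9)|^2]
  = (1/9)[(1) + (1) + (1) + (1) + (1) + (1) + (1) + (1) + (1)] = 9/9 = 1.
(Exp terms are combined using exp(i*s)*conj(exp(i*t)) = exp(i*(s-t)), and sums of them are collapsed using the identity that for every m > 1 the m distinct m-th roots of unity sum to 0, e.g. 1 + exp(2*I*pi/3) + exp(-2*I*pi/3) = 0.)
A character is irreducible iff <chi, chi> = 1, so this representation is irreducible.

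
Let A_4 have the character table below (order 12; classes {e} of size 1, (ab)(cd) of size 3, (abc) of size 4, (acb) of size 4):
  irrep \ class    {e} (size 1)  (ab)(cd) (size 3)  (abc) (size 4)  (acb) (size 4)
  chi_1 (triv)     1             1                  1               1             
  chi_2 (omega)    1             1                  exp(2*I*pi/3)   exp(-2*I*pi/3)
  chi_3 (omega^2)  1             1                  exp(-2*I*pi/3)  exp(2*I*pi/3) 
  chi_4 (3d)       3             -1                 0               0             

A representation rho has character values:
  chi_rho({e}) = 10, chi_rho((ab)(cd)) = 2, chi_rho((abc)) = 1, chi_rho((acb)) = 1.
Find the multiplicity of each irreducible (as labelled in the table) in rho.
Multiplicities: chi_1: 2, chi_2: 1, chi_3: 1, chi_4: 2.

Explanation: Use <chi_rho, chi> = (1/|G|) sum_C |C| * chi_rho(C) * conj(chi(C)) with |G| = 12 for each irreducible chi in the table:
  <chi_rho, chi_1> = (1/12)[1*(10)*conj(1) + 3*(2)*conj(1) + 4*(1)*conj(1) + 4*(1)*conj(1)]
      = (1/12)[(10) + (6) + (4) + (4)] = 24/12 = 2
  <chi_rho, chi_2> = (1/12)[1*(10)*conj(1) + 3*(2)*conj(1) + 4*(1)*conj(exp(2*I*pi/3)) + 4*(1)*conj(exp(-2*I*pi/3))]
      = (1/12)[(10) + (6) + (4 + 8*exp(-2*I*pi/3) + 4*exp(2*I*pi/3)) + (4 + 4*exp(-2*I*pi/3) + 8*exp(2*I*pi/3))] = 12/12 = 1
  <chi_rho, chi_3> = (1/12)[1*(10)*conj(1) + 3*(2)*conj(1) + 4*(1)*conj(exp(-2*I*pi/3)) + 4*(1)*conj(exp(2*I*pi/3))]
      = (1/12)[(10) + (6) + (4 + 4*exp(-2*I*pi/3) + 8*exp(2*I*pi/3)) + (4 + 8*exp(-2*I*pi/3) + 4*exp(2*I*pi/3))] = 12/12 = 1
  <chi_rho, chi_4> = (1/12)[1*(10)*conj(3) + 3*(2)*conj(-1) + 4*(1)*conj(0) + 4*(1)*conj(0)]
      = (1/12)[(30) + (-6) + (0) + (0)] = 24/12 = 2
(Exp terms are combined using exp(i*s)*conj(exp(i*t)) = exp(i*(s-t)), and sums of them are collapsed using the identity that for every m > 1 the m distinct m-th roots of unity sum to 0, e.g. 1 + exp(2*I*pi/3) + exp(-2*I*pi/3) = 0.)
Dimension check: dim(rho) = sum (mult * dim) = 2*1 + 1*1 + 1*1 + 2*3 = 10 = chi_rho(e) = 10.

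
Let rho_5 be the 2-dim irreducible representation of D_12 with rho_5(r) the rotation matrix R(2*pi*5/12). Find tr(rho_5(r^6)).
chi_{rho_5}(r^6) = 2*cos(2*pi*5*6/12) = -2

Solution. rho_5(r^6) is rotation by angle 2*pi*5*6/12, whose trace is 2*cos(2*pi*5*6/12) = -2.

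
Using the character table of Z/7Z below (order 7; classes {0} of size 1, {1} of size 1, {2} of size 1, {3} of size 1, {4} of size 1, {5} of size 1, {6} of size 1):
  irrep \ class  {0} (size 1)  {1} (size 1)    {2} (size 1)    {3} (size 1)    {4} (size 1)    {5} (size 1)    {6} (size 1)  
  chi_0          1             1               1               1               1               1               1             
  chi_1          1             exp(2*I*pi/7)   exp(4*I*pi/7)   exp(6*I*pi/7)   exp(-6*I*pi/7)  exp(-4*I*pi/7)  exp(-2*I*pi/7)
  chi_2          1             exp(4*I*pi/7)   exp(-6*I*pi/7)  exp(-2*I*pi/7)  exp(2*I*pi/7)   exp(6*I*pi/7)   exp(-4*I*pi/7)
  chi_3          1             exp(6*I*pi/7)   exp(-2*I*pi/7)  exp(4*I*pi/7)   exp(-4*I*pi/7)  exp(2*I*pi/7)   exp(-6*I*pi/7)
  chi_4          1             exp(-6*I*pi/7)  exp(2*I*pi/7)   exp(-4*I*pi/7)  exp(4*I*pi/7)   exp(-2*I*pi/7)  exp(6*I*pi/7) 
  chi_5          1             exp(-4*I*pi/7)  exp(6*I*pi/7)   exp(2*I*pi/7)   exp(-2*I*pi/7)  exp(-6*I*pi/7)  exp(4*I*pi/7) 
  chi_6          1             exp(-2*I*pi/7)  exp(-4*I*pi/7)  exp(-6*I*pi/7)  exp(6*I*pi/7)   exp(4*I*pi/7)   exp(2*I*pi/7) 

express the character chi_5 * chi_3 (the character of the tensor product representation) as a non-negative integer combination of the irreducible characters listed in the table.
chi_5 tensor chi_3 = chi_1 (all other irreducibles have multiplicity 0).

Derivation: The character of a tensor product is the pointwise product (chi_5 * chi_3)(C) = chi_5(C) * chi_3(C):
  {0}: (1)*(1), {1}: (exp(-4*I*pi/7))*(exp(6*I*pi/7)), {2}: (exp(6*I*pi/7))*(exp(-2*I*pi/7)), {3}: (exp(2*I*pi/7))*(exp(4*I*pi/7)), {4}: (exp(-2*I*pi/7))*(exp(-4*I*pi/7)), {5}: (exp(-6*I*pi/7))*(exp(2*I*pi/7)), {6}: (exp(4*I*pi/7))*(exp(-6*I*pi/7))
so (chi_5 * chi_3) takes values
  {0} -> 1, {1} -> exp(2*I*pi/7), {2} -> exp(4*I*pi/7), {3} -> exp(6*I*pi/7), {4} -> exp(-6*I*pi/7), {5} -> exp(-4*I*pi/7), {6} -> exp(-2*I*pi/7).
Now take the inner product of this character with each irreducible chi from the table, <chi_5*chi_3, chi> = (1/7) sum_C |C| (chi_5*chi_3)(C) conj(chi(C)):
  <chi_5*chi_3, chi_0> = (1/7)[1*(1)*conj(1) + 1*(exp(2*I*pi/7))*conj(1) + 1*(exp(4*I*pi/7))*conj(1) + 1*(exp(6*I*pi/7))*conj(1) + 1*(exp(-6*I*pi/7))*conj(1) + 1*(exp(-4*I*pi/7))*conj(1) + 1*(exp(-2*I*pi/7))*conj(1)]
      = (1/7)[(1) + (exp(2*I*pi/7)) + (exp(4*I*pi/7)) + (exp(6*I*pi/7)) + (exp(-6*I*pi/7)) + (exp(-4*I*pi/7)) + (exp(-2*I*pi/7))] = 0/7 = 0
  <chi_5*chi_3, chi_1> = (1/7)[1*(1)*conj(1) + 1*(exp(2*I*pi/7))*conj(exp(2*I*pi/7)) + 1*(exp(4*I*pi/7))*conj(exp(4*I*pi/7)) + 1*(exp(6*I*pi/7))*conj(exp(6*I*pi/7)) + 1*(exp(-6*I*pi/7))*conj(exp(-6*I*pi/7)) + 1*(exp(-4*I*pi/7))*conj(exp(-4*I*pi/7)) + 1*(exp(-2*I*pi/7))*conj(exp(-2*I*pi/7))]
      = (1/7)[(1) + (1) + (1) + (1) + (1) + (1) + (1)] = 7/7 = 1
  <chi_5*chi_3, chi_2> = (1/7)[1*(1)*conj(1) + 1*(exp(2*I*pi/7))*conj(exp(4*I*pi/7)) + 1*(exp(4*I*pi/7))*conj(exp(-6*I*pi/7)) + 1*(exp(6*I*pi/7))*conj(exp(-2*I*pi/7)) + 1*(exp(-6*I*pi/7))*conj(exp(2*I*pi/7)) + 1*(exp(-4*I*pi/7))*conj(exp(6*I*pi/7)) + 1*(exp(-2*I*pi/7))*conj(exp(-4*I*pi/7))]
      = (1/7)[(1) + (exp(-2*I*pi/7)) + (exp(-4*I*pi/7)) + (exp(-6*I*pi/7)) + (exp(6*I*pi/7)) + (exp(4*I*pi/7)) + (exp(2*I*pi/7))] = 0/7 = 0
  <chi_5*chi_3, chi_3> = (1/7)[1*(1)*conj(1) + 1*(exp(2*I*pi/7))*conj(exp(6*I*pi/7)) + 1*(exp(4*I*pi/7))*conj(exp(-2*I*pi/7)) + 1*(exp(6*I*pi/7))*conj(exp(4*I*pi/7)) + 1*(exp(-6*I*pi/7))*conj(exp(-4*I*pi/7)) + 1*(exp(-4*I*pi/7))*conj(exp(2*I*pi/7)) + 1*(exp(-2*I*pi/7))*conj(exp(-6*I*pi/7))]
      = (1/7)[(1) + (exp(-4*I*pi/7)) + (exp(6*I*pi/7)) + (exp(2*I*pi/7)) + (exp(-2*I*pi/7)) + (exp(-6*I*pi/7)) + (exp(4*I*pi/7))] = 0/7 = 0
  <chi_5*chi_3, chi_4> = (1/7)[1*(1)*conj(1) + 1*(exp(2*I*pi/7))*conj(exp(-6*I*pi/7)) + 1*(exp(4*I*pi/7))*conj(exp(2*I*pi/7)) + 1*(exp(6*I*pi/7))*conj(exp(-4*I*pi/7)) + 1*(exp(-6*I*pi/7))*conj(exp(4*I*pi/7)) + 1*(exp(-4*I*pi/7))*conj(exp(-2*I*pi/7)) + 1*(exp(-2*I*pi/7))*conj(exp(6*I*pi/7))]
      = (1/7)[(1) + (exp(-6*I*pi/7)) + (exp(2*I*pi/7)) + (exp(-4*I*pi/7)) + (exp(4*I*pi/7)) + (exp(-2*I*pi/7)) + (exp(6*I*pi/7))] = 0/7 = 0
  <chi_5*chi_3, chi_5> = (1/7)[1*(1)*conj(1) + 1*(exp(2*I*pi/7))*conj(exp(-4*I*pi/7)) + 1*(exp(4*I*pi/7))*conj(exp(6*I*pi/7)) + 1*(exp(6*I*pi/7))*conj(exp(2*I*pi/7)) + 1*(exp(-6*I*pi/7))*conj(exp(-2*I*pi/7)) + 1*(exp(-4*I*pi/7))*conj(exp(-6*I*pi/7)) + 1*(exp(-2*I*pi/7))*conj(exp(4*I*pi/7))]
      = (1/7)[(1) + (exp(6*I*pi/7)) + (exp(-2*I*pi/7)) + (exp(4*I*pi/7)) + (exp(-4*I*pi/7)) + (exp(2*I*pi/7)) + (exp(-6*I*pi/7))] = 0/7 = 0
  <chi_5*chi_3, chi_6> = (1/7)[1*(1)*conj(1) + 1*(exp(2*I*pi/7))*conj(exp(-2*I*pi/7)) + 1*(exp(4*I*pi/7))*conj(exp(-4*I*pi/7)) + 1*(exp(6*I*pi/7))*conj(exp(-6*I*pi/7)) + 1*(exp(-6*I*pi/7))*conj(exp(6*I*pi/7)) + 1*(exp(-4*I*pi/7))*conj(exp(4*I*pi/7)) + 1*(exp(-2*I*pi/7))*conj(exp(2*I*pi/7))]
      = (1/7)[(1) + (exp(4*I*pi/7)) + (exp(-6*I*pi/7)) + (exp(-2*I*pi/7)) + (exp(2*I*pi/7)) + (exp(6*I*pi/7)) + (exp(-4*I*pi/7))] = 0/7 = 0
(Exp terms are combined using exp(i*s)*conj(exp(i*t)) = exp(i*(s-t)), and sums of them are collapsed using the identity that for every m > 1 the m distinct m-th roots of unity sum to 0, e.g. 1 + exp(2*I*pi/3) + exp(-2*I*pi/3) = 0.)
Hence the multiplicities are chi_1: 1. Dimension check: dim(chi_5)*dim(chi_3) = 1*1 = 1 and sum (mult * dim) = 1*1 = 1.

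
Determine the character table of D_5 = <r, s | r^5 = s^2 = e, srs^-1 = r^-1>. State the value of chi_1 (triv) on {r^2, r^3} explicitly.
Conjugacy classes: {e} of size 1, {r^1, r^4} of size 2, {r^2, r^3} of size 2, {s, sr, ..., sr^4} of size 5.
Character table:
  irrep \ class              {e} (size 1)  {r^1, r^4} (size 2)  {r^2, r^3} (size 2)  {s, sr, ..., sr^4} (size 5)
  chi_1 (triv)               1             1                    1                    1                          
  chi_2 (sign: r->1, s->-1)  1             1                    1                    -1                         
  chi_3 (2d, j=1)            2             -1/2 + sqrt(5)/2     -sqrt(5)/2 - 1/2     0                          
  chi_4 (2d, j=2)            2             -sqrt(5)/2 - 1/2     -1/2 + sqrt(5)/2     0                          

Spot check: chi_1 (triv) on {r^2, r^3} = 1.

Derivation: D_5 has order 2*5 = 10 with 4 conjugacy classes, hence 4 irreducibles. Sum of squared dims 1 + 1 + 4 + 4 = 10 = |G|. Linear characters come from the abelianisation; the 2-dimensional irreps have character r^k -> 2*cos(2*pi*j*k/5), reflections -> 0.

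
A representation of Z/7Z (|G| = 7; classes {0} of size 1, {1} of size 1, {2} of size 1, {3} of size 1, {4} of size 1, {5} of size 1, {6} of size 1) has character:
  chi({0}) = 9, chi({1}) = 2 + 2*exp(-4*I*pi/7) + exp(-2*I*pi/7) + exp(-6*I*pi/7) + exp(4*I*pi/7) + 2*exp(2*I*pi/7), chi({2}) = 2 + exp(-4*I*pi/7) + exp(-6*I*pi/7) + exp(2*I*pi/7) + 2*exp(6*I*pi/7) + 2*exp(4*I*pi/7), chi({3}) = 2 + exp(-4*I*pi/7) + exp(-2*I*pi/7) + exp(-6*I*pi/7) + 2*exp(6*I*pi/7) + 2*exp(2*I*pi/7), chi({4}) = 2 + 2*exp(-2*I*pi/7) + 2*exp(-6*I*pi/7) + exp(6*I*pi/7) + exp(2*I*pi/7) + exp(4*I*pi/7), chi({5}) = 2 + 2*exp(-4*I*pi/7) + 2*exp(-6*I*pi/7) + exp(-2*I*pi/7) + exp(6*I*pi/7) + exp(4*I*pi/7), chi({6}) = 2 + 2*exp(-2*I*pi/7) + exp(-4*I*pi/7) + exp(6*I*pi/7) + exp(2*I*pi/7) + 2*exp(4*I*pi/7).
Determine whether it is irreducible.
Not irreducible (reducible): <chi, chi> = 15 > 1.

Derivation: <chi, chi> = (1/|G|) sum_C |C| * |chi(C)|^2 = (1/7)[1*|9|^2 + 1*|2 + 2*exp(-4*I*pi/7) + exp(-2*I*pi/7) + exp(-6*I*pi/7) + exp(4*I*pi/7) + 2*exp(2*I*pi/7)|^2 + 1*|2 + exp(-4*I*pi/7) + exp(-6*I*pi/7) + exp(2*I*pi/7) + 2*exp(6*I*pi/7) + 2*exp(4*I*pi/7)|^2 + 1*|2 + exp(-4*I*pi/7) + exp(-2*I*pi/7) + exp(-6*I*pi/7) + 2*exp(6*I*pi/7) + 2*exp(2*I*pi/7)|^2 + 1*|2 + 2*exp(-2*I*pi/7) + 2*exp(-6*I*pi/7) + exp(6*I*pi/7) + exp(2*I*pi/7) + exp(4*I*pi/7)|^2 + 1*|2 + 2*exp(-4*I*pi/7) + 2*exp(-6*I*pi/7) + exp(-2*I*pi/7) + exp(6*I*pi/7) + exp(4*I*pi/7)|^2 + 1*|2 + 2*exp(-2*I*pi/7) + exp(-4*I*pi/7) + exp(6*I*pi/7) + exp(2*I*pi/7) + 2*exp(4*I*pi/7)|^2]
  = (1/7)[(81) + (15 + 10*exp(-4*I*pi/7) + 12*exp(-2*I*pi/7) + 11*exp(-6*I*pi/7) + 11*exp(6*I*pi/7) + 12*exp(2*I*pi/7) + 10*exp(4*I*pi/7)) + (15 + 12*exp(-4*I*pi/7) + 11*exp(-2*I*pi/7) + 10*exp(-6*I*pi/7) + 10*exp(6*I*pi/7) + 11*exp(2*I*pi/7) + 12*exp(4*I*pi/7)) + (15 + 11*exp(-4*I*pi/7) + 10*exp(-2*I*pi/7) + 12*exp(-6*I*pi/7) + 12*exp(6*I*pi/7) + 10*exp(2*I*pi/7) + 11*exp(4*I*pi/7)) + (15 + 11*exp(-4*I*pi/7) + 10*exp(-2*I*pi/7) + 12*exp(-6*I*pi/7) + 12*exp(6*I*pi/7) + 10*exp(2*I*pi/7) + 11*exp(4*I*pi/7)) + (15 + 12*exp(-4*I*pi/7) + 11*exp(-2*I*pi/7) + 10*exp(-6*I*pi/7) + 10*exp(6*I*pi/7) + 11*exp(2*I*pi/7) + 12*exp(4*I*pi/7)) + (15 + 10*exp(-4*I*pi/7) + 12*exp(-2*I*pi/7) + 11*exp(-6*I*pi/7) + 11*exp(6*I*pi/7) + 12*exp(2*I*pi/7) + 10*exp(4*I*pi/7))] = 105/7 = 15.
(Exp terms are combined using exp(i*s)*conj(exp(i*t)) = exp(i*(s-t)), and sums of them are collapsed using the identity that for every m > 1 the m distinct m-th roots of unity sum to 0, e.g. 1 + exp(2*I*pi/3) + exp(-2*I*pi/3) = 0.)
A character is irreducible iff <chi, chi> = 1, so this representation is reducible.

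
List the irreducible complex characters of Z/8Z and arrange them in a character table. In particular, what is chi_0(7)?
Character table of Z/8Z (irreps indexed chi_0,...,chi_7 with chi_k(m) = zeta_8^(k*m), zeta_8 = exp(2*pi*i/8)):
  irrep \ class  {0} (size 1)  {1} (size 1)    {2} (size 1)  {3} (size 1)    {4} (size 1)  {5} (size 1)    {6} (size 1)  {7} (size 1)  
  chi_0          1             1               1             1               1             1               1             1             
  chi_1          1             exp(I*pi/4)     I             exp(3*I*pi/4)   -1            exp(-3*I*pi/4)  -I            exp(-I*pi/4)  
  chi_2          1             I               -1            -I              1             I               -1            -I            
  chi_3          1             exp(3*I*pi/4)   -I            exp(I*pi/4)     -1            exp(-I*pi/4)    I             exp(-3*I*pi/4)
  chi_4          1             -1              1             -1              1             -1              1             -1            
  chi_5          1             exp(-3*I*pi/4)  I             exp(-I*pi/4)    -1            exp(I*pi/4)     -I            exp(3*I*pi/4) 
  chi_6          1             -I              -1            I               1             -I              -1            I             
  chi_7          1             exp(-I*pi/4)    -I            exp(-3*I*pi/4)  -1            exp(3*I*pi/4)   I             exp(I*pi/4)   

Spot check: chi_0(7) = zeta_8^(0*7) = zeta_8^0 = 1.

Z/8Z is abelian, so all 8 irreducible complex representations are 1-dimensional. They are given by chi_k(m) = zeta_8^(k*m) for k = 0,...,7. Row orthogonality: sum_m chi_k(m) conj(chi_l(m)) = 8 * [k = l].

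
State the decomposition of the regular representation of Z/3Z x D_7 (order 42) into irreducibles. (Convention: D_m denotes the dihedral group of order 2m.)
Each irreducible V_i of dimension d_i appears with multiplicity d_i, i.e. rho_reg = (direct sum over all irreducibles V_i) d_i V_i. The irreducible dimensions for Z/3Z x D_7 are 1, 1, 1, 1, 1, 1, 2, 2, 2, 2, 2, 2, 2, 2, 2: 6 irreducibles of dimension 1, each with multiplicity 1; 9 irreducibles of dimension 2, each with multiplicity 2. Total dimension 6*1*1 + 9*2*2 = 42 = |G|.

Working: General theorem: in the regular representation of a finite group G, each irreducible appears with multiplicity equal to its dimension. Check: dim(rho_reg) = sum d_i^2 = 1 + 1 + 1 + 1 + 1 + 1 + 4 + 4 + 4 + 4 + 4 + 4 + 4 + 4 + 4 = 42 = |G|.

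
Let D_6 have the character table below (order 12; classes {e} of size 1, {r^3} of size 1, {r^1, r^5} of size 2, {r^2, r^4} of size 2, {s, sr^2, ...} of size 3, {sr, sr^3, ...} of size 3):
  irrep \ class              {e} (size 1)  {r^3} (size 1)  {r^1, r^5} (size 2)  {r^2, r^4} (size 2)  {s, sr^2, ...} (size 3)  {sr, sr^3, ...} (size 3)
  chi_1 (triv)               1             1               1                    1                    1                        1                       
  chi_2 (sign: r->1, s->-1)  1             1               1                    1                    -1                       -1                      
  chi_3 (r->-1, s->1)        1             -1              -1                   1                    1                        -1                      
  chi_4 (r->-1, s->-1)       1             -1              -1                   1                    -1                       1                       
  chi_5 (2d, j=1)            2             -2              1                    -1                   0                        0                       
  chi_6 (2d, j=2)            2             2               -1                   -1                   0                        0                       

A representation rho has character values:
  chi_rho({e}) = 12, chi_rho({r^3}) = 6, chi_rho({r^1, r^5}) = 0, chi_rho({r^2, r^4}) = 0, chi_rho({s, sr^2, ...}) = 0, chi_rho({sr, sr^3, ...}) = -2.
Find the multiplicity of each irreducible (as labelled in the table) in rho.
Multiplicities: chi_1: 1, chi_2: 2, chi_3: 1, chi_4: 0, chi_5: 1, chi_6: 3.

Solution. Use <chi_rho, chi> = (1/|G|) sum_C |C| * chi_rho(C) * conj(chi(C)) with |G| = 12 for each irreducible chi in the table:
  <chi_rho, chi_1> = (1/12)[1*(12)*conj(1) + 1*(6)*conj(1) + 2*(0)*conj(1) + 2*(0)*conj(1) + 3*(0)*conj(1) + 3*(-2)*conj(1)]
      = (1/12)[(12) + (6) + (0) + (0) + (0) + (-6)] = 12/12 = 1
  <chi_rho, chi_2> = (1/12)[1*(12)*conj(1) + 1*(6)*conj(1) + 2*(0)*conj(1) + 2*(0)*conj(1) + 3*(0)*conj(-1) + 3*(-2)*conj(-1)]
      = (1/12)[(12) + (6) + (0) + (0) + (0) + (6)] = 24/12 = 2
  <chi_rho, chi_3> = (1/12)[1*(12)*conj(1) + 1*(6)*conj(-1) + 2*(0)*conj(-1) + 2*(0)*conj(1) + 3*(0)*conj(1) + 3*(-2)*conj(-1)]
      = (1/12)[(12) + (-6) + (0) + (0) + (0) + (6)] = 12/12 = 1
  <chi_rho, chi_4> = (1/12)[1*(12)*conj(1) + 1*(6)*conj(-1) + 2*(0)*conj(-1) + 2*(0)*conj(1) + 3*(0)*conj(-1) + 3*(-2)*conj(1)]
      = (1/12)[(12) + (-6) + (0) + (0) + (0) + (-6)] = 0/12 = 0
  <chi_rho, chi_5> = (1/12)[1*(12)*conj(2) + 1*(6)*conj(-2) + 2*(0)*conj(1) + 2*(0)*conj(-1) + 3*(0)*conj(0) + 3*(-2)*conj(0)]
      = (1/12)[(24) + (-12) + (0) + (0) + (0) + (0)] = 12/12 = 1
  <chi_rho, chi_6> = (1/12)[1*(12)*conj(2) + 1*(6)*conj(2) + 2*(0)*conj(-1) + 2*(0)*conj(-1) + 3*(0)*conj(0) + 3*(-2)*conj(0)]
      = (1/12)[(24) + (12) + (0) + (0) + (0) + (0)] = 36/12 = 3
Dimension check: dim(rho) = sum (mult * dim) = 1*1 + 2*1 + 1*1 + 0*1 + 1*2 + 3*2 = 12 = chi_rho(e) = 12.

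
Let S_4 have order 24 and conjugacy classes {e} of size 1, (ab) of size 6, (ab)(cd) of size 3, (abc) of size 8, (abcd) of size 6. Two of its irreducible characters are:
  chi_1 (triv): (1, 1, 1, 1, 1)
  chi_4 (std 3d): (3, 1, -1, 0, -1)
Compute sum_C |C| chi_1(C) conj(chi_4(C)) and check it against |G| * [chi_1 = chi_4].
Sum = 0; so <chi_1, chi_4> = 0 (distinct irreducibles are orthogonal).

Compute term by term over conjugacy classes (|C| * chi_1(C) * conj(chi_4(C))):
  1*(1)*conj(3) + 6*(1)*conj(1) + 3*(1)*conj(-1) + 8*(1)*conj(0) + 6*(1)*conj(-1)
  = (3) + (6) + (-3) + (0) + (-6)
  = 0.
Dividing by |G| = 24 gives 0/24 = 0, matching the row-orthogonality relation <chi_1, chi_4> = [chi_1 = chi_4].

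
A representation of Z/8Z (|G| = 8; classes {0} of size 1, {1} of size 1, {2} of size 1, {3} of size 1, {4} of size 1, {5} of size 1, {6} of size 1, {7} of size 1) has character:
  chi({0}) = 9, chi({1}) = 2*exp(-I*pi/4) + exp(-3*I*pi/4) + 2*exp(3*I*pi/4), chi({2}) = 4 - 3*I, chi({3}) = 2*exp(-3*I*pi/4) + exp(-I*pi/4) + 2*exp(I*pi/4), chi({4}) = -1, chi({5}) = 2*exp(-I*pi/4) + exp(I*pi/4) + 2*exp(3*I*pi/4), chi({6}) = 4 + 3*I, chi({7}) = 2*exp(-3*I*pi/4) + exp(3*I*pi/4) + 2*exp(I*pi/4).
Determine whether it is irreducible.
Not irreducible (reducible): <chi, chi> = 17 > 1.

Argument: <chi, chi> = (1/|G|) sum_C |C| * |chi(C)|^2 = (1/8)[1*|9|^2 + 1*|2*exp(-I*pi/4) + exp(-3*I*pi/4) + 2*exp(3*I*pi/4)|^2 + 1*|4 - 3*I|^2 + 1*|2*exp(-3*I*pi/4) + exp(-I*pi/4) + 2*exp(I*pi/4)|^2 + 1*|-1|^2 + 1*|2*exp(-I*pi/4) + exp(I*pi/4) + 2*exp(3*I*pi/4)|^2 + 1*|4 + 3*I|^2 + 1*|2*exp(-3*I*pi/4) + exp(3*I*pi/4) + 2*exp(I*pi/4)|^2]
  = (1/8)[(81) + (1) + (25) + (1) + (1) + (1) + (25) + (1)] = 136/8 = 17.
(Exp terms are combined using exp(i*s)*conj(exp(i*t)) = exp(i*(s-t)), and sums of them are collapsed using the identity that for every m > 1 the m distinct m-th roots of unity sum to 0, e.g. 1 + exp(2*I*pi/3) + exp(-2*I*pi/3) = 0.)
A character is irreducible iff <chi, chi> = 1, so this representation is reducible.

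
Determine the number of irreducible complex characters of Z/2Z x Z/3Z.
6

Why: The number of irreducible complex representations of a finite group equals its number of conjugacy classes. Z/2Z x Z/3Z is abelian of order 6, so every element is its own conjugacy class: 6 classes, so Z/2Z x Z/3Z (order 6) has exactly 6 irreducible complex representations.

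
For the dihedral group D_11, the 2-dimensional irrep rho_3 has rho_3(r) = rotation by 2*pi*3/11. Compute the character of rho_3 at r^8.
chi_{rho_3}(r^8) = 2*cos(2*pi*3*8/11) = 2*cos(48*pi/11)

Proof sketch: rho_3(r^8) is rotation by angle 2*pi*3*8/11, whose trace is 2*cos(2*pi*3*8/11) = 2*cos(48*pi/11).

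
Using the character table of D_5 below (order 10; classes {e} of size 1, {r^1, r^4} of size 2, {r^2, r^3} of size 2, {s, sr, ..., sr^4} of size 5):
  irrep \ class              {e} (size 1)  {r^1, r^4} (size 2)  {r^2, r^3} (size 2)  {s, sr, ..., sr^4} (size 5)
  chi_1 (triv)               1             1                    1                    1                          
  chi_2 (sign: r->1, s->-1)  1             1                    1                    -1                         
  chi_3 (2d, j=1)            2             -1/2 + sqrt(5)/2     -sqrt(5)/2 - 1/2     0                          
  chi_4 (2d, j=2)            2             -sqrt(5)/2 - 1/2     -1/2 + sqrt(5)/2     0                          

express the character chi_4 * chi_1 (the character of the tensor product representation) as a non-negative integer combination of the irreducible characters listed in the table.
chi_4 tensor chi_1 = chi_4 (all other irreducibles have multiplicity 0).

Argument: The character of a tensor product is the pointwise product (chi_4 * chi_1)(C) = chi_4(C) * chi_1(C):
  {e}: (2)*(1), {r^1, r^4}: (-sqrt(5)/2 - 1/2)*(1), {r^2, r^3}: (-1/2 + sqrt(5)/2)*(1), {s, sr, ..., sr^4}: (0)*(1)
so (chi_4 * chi_1) takes values
  {e} -> 2, {r^1, r^4} -> -sqrt(5)/2 - 1/2, {r^2, r^3} -> -1/2 + sqrt(5)/2, {s, sr, ..., sr^4} -> 0.
Now take the inner product of this character with each irreducible chi from the table, <chi_4*chi_1, chi> = (1/10) sum_C |C| (chi_4*chi_1)(C) conj(chi(C)):
  <chi_4*chi_1, chi_1> = (1/10)[1*(2)*conj(1) + 2*(-sqrt(5)/2 - 1/2)*conj(1) + 2*(-1/2 + sqrt(5)/2)*conj(1) + 5*(0)*conj(1)]
      = (1/10)[(2) + (-sqrt(5) - 1) + (-1 + sqrt(5)) + (0)] = 0/10 = 0
  <chi_4*chi_1, chi_2> = (1/10)[1*(2)*conj(1) + 2*(-sqrt(5)/2 - 1/2)*conj(1) + 2*(-1/2 + sqrt(5)/2)*conj(1) + 5*(0)*conj(-1)]
      = (1/10)[(2) + (-sqrt(5) - 1) + (-1 + sqrt(5)) + (0)] = 0/10 = 0
  <chi_4*chi_1, chi_3> = (1/10)[1*(2)*conj(2) + 2*(-sqrt(5)/2 - 1/2)*conj(-1/2 + sqrt(5)/2) + 2*(-1/2 + sqrt(5)/2)*conj(-sqrt(5)/2 - 1/2) + 5*(0)*conj(0)]
      = (1/10)[(4) + (-2) + (-2) + (0)] = 0/10 = 0
  <chi_4*chi_1, chi_4> = (1/10)[1*(2)*conj(2) + 2*(-sqrt(5)/2 - 1/2)*conj(-sqrt(5)/2 - 1/2) + 2*(-1/2 + sqrt(5)/2)*conj(-1/2 + sqrt(5)/2) + 5*(0)*conj(0)]
      = (1/10)[(4) + (sqrt(5) + 3) + (3 - sqrt(5)) + (0)] = 10/10 = 1
Hence the multiplicities are chi_4: 1. Dimension check: dim(chi_4)*dim(chi_1) = 2*1 = 2 and sum (mult * dim) = 1*2 = 2.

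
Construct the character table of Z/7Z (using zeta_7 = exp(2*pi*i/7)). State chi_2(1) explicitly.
Character table of Z/7Z (irreps indexed chi_0,...,chi_6 with chi_k(m) = zeta_7^(k*m), zeta_7 = exp(2*pi*i/7)):
  irrep \ class  {0} (size 1)  {1} (size 1)    {2} (size 1)    {3} (size 1)    {4} (size 1)    {5} (size 1)    {6} (size 1)  
  chi_0          1             1               1               1               1               1               1             
  chi_1          1             exp(2*I*pi/7)   exp(4*I*pi/7)   exp(6*I*pi/7)   exp(-6*I*pi/7)  exp(-4*I*pi/7)  exp(-2*I*pi/7)
  chi_2          1             exp(4*I*pi/7)   exp(-6*I*pi/7)  exp(-2*I*pi/7)  exp(2*I*pi/7)   exp(6*I*pi/7)   exp(-4*I*pi/7)
  chi_3          1             exp(6*I*pi/7)   exp(-2*I*pi/7)  exp(4*I*pi/7)   exp(-4*I*pi/7)  exp(2*I*pi/7)   exp(-6*I*pi/7)
  chi_4          1             exp(-6*I*pi/7)  exp(2*I*pi/7)   exp(-4*I*pi/7)  exp(4*I*pi/7)   exp(-2*I*pi/7)  exp(6*I*pi/7) 
  chi_5          1             exp(-4*I*pi/7)  exp(6*I*pi/7)   exp(2*I*pi/7)   exp(-2*I*pi/7)  exp(-6*I*pi/7)  exp(4*I*pi/7) 
  chi_6          1             exp(-2*I*pi/7)  exp(-4*I*pi/7)  exp(-6*I*pi/7)  exp(6*I*pi/7)   exp(4*I*pi/7)   exp(2*I*pi/7) 

Spot check: chi_2(1) = zeta_7^(2*1) = zeta_7^2 = exp(4*I*pi/7).

Working: Z/7Z is abelian, so all 7 irreducible complex representations are 1-dimensional. They are given by chi_k(m) = zeta_7^(k*m) for k = 0,...,6. Row orthogonality: sum_m chi_k(m) conj(chi_l(m)) = 7 * [k = l].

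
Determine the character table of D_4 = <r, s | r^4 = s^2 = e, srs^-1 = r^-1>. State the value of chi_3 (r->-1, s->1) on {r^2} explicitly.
Conjugacy classes: {e} of size 1, {r^2} of size 1, {r^1, r^3} of size 2, {s, sr^2, ...} of size 2, {sr, sr^3, ...} of size 2.
Character table:
  irrep \ class              {e} (size 1)  {r^2} (size 1)  {r^1, r^3} (size 2)  {s, sr^2, ...} (size 2)  {sr, sr^3, ...} (size 2)
  chi_1 (triv)               1             1               1                    1                        1                       
  chi_2 (sign: r->1, s->-1)  1             1               1                    -1                       -1                      
  chi_3 (r->-1, s->1)        1             1               -1                   1                        -1                      
  chi_4 (r->-1, s->-1)       1             1               -1                   -1                       1                       
  chi_5 (2d, j=1)            2             -2              0                    0                        0                       

Spot check: chi_3 (r->-1, s->1) on {r^2} = 1.

Solution. D_4 has order 2*4 = 8 with 5 conjugacy classes, hence 5 irreducibles. Sum of squared dims 1 + 1 + 1 + 1 + 4 = 8 = |G|. Linear characters come from the abelianisation; the 2-dimensional irreps have character r^k -> 2*cos(2*pi*j*k/4), reflections -> 0.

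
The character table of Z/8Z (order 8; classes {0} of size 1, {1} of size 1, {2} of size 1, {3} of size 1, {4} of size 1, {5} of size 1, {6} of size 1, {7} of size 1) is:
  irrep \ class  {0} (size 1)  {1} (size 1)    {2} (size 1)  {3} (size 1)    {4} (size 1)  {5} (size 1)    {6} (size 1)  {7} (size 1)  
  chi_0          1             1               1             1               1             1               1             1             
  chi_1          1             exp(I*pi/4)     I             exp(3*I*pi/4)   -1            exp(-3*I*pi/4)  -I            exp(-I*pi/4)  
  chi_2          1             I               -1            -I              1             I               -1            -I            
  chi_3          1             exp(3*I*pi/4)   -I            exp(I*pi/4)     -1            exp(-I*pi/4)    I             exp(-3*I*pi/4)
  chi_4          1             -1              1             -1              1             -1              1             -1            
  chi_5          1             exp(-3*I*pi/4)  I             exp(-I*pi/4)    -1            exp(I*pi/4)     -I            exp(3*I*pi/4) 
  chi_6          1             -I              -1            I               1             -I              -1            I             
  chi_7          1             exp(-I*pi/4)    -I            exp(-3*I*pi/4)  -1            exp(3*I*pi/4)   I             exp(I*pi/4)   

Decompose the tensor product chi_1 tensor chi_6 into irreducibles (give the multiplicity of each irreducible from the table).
chi_1 tensor chi_6 = chi_7 (all other irreducibles have multiplicity 0).

Justification: The character of a tensor product is the pointwise product (chi_1 * chi_6)(C) = chi_1(C) * chi_6(C):
  {0}: (1)*(1), {1}: (exp(I*pi/4))*(-I), {2}: (I)*(-1), {3}: (exp(3*I*pi/4))*(I), {4}: (-1)*(1), {5}: (exp(-3*I*pi/4))*(-I), {6}: (-I)*(-1), {7}: (exp(-I*pi/4))*(I)
so (chi_1 * chi_6) takes values
  {0} -> 1, {1} -> -exp(3*I*pi/4), {2} -> -I, {3} -> exp(-3*I*pi/4), {4} -> -1, {5} -> -exp(-I*pi/4), {6} -> I, {7} -> exp(I*pi/4).
Now take the inner product of this character with each irreducible chi from the table, <chi_1*chi_6, chi> = (1/8) sum_C |C| (chi_1*chi_6)(C) conj(chi(C)):
  <chi_1*chi_6, chi_0> = (1/8)[1*(1)*conj(1) + 1*(-exp(3*I*pi/4))*conj(1) + 1*(-I)*conj(1) + 1*(exp(-3*I*pi/4))*conj(1) + 1*(-1)*conj(1) + 1*(-exp(-I*pi/4))*conj(1) + 1*(I)*conj(1) + 1*(exp(I*pi/4))*conj(1)]
      = (1/8)[(1) + (-exp(3*I*pi/4)) + (-I) + (exp(-3*I*pi/4)) + (-1) + (-exp(-I*pi/4)) + (I) + (exp(I*pi/4))] = 0/8 = 0
  <chi_1*chi_6, chi_1> = (1/8)[1*(1)*conj(1) + 1*(-exp(3*I*pi/4))*conj(exp(I*pi/4)) + 1*(-I)*conj(I) + 1*(exp(-3*I*pi/4))*conj(exp(3*I*pi/4)) + 1*(-1)*conj(-1) + 1*(-exp(-I*pi/4))*conj(exp(-3*I*pi/4)) + 1*(I)*conj(-I) + 1*(exp(I*pi/4))*conj(exp(-I*pi/4))]
      = (1/8)[(1) + (-I) + (-1) + (I) + (1) + (-I) + (-1) + (I)] = 0/8 = 0
  <chi_1*chi_6, chi_2> = (1/8)[1*(1)*conj(1) + 1*(-exp(3*I*pi/4))*conj(I) + 1*(-I)*conj(-1) + 1*(exp(-3*I*pi/4))*conj(-I) + 1*(-1)*conj(1) + 1*(-exp(-I*pi/4))*conj(I) + 1*(I)*conj(-1) + 1*(exp(I*pi/4))*conj(-I)]
      = (1/8)[(1) + (exp(-3*I*pi/4)) + (I) + (exp(-I*pi/4)) + (-1) + (exp(I*pi/4)) + (-I) + (exp(3*I*pi/4))] = 0/8 = 0
  <chi_1*chi_6, chi_3> = (1/8)[1*(1)*conj(1) + 1*(-exp(3*I*pi/4))*conj(exp(3*I*pi/4)) + 1*(-I)*conj(-I) + 1*(exp(-3*I*pi/4))*conj(exp(I*pi/4)) + 1*(-1)*conj(-1) + 1*(-exp(-I*pi/4))*conj(exp(-I*pi/4)) + 1*(I)*conj(I) + 1*(exp(I*pi/4))*conj(exp(-3*I*pi/4))]
      = (1/8)[(1) + (-1) + (1) + (-1) + (1) + (-1) + (1) + (-1)] = 0/8 = 0
  <chi_1*chi_6, chi_4> = (1/8)[1*(1)*conj(1) + 1*(-exp(3*I*pi/4))*conj(-1) + 1*(-I)*conj(1) + 1*(exp(-3*I*pi/4))*conj(-1) + 1*(-1)*conj(1) + 1*(-exp(-I*pi/4))*conj(-1) + 1*(I)*conj(1) + 1*(exp(I*pi/4))*conj(-1)]
      = (1/8)[(1) + (exp(3*I*pi/4)) + (-I) + (-exp(-3*I*pi/4)) + (-1) + (exp(-I*pi/4)) + (I) + (-exp(I*pi/4))] = 0/8 = 0
  <chi_1*chi_6, chi_5> = (1/8)[1*(1)*conj(1) + 1*(-exp(3*I*pi/4))*conj(exp(-3*I*pi/4)) + 1*(-I)*conj(I) + 1*(exp(-3*I*pi/4))*conj(exp(-I*pi/4)) + 1*(-1)*conj(-1) + 1*(-exp(-I*pi/4))*conj(exp(I*pi/4)) + 1*(I)*conj(-I) + 1*(exp(I*pi/4))*conj(exp(3*I*pi/4))]
      = (1/8)[(1) + (I) + (-1) + (-I) + (1) + (I) + (-1) + (-I)] = 0/8 = 0
  <chi_1*chi_6, chi_6> = (1/8)[1*(1)*conj(1) + 1*(-exp(3*I*pi/4))*conj(-I) + 1*(-I)*conj(-1) + 1*(exp(-3*I*pi/4))*conj(I) + 1*(-1)*conj(1) + 1*(-exp(-I*pi/4))*conj(-I) + 1*(I)*conj(-1) + 1*(exp(I*pi/4))*conj(I)]
      = (1/8)[(1) + (-exp(-3*I*pi/4)) + (I) + (-exp(-I*pi/4)) + (-1) + (-exp(I*pi/4)) + (-I) + (-exp(3*I*pi/4))] = 0/8 = 0
  <chi_1*chi_6, chi_7> = (1/8)[1*(1)*conj(1) + 1*(-exp(3*I*pi/4))*conj(exp(-I*pi/4)) + 1*(-I)*conj(-I) + 1*(exp(-3*I*pi/4))*conj(exp(-3*I*pi/4)) + 1*(-1)*conj(-1) + 1*(-exp(-I*pi/4))*conj(exp(3*I*pi/4)) + 1*(I)*conj(I) + 1*(exp(I*pi/4))*conj(exp(I*pi/4))]
      = (1/8)[(1) + (1) + (1) + (1) + (1) + (1) + (1) + (1)] = 8/8 = 1
(Exp terms are combined using exp(i*s)*conj(exp(i*t)) = exp(i*(s-t)), and sums of them are collapsed using the identity that for every m > 1 the m distinct m-th roots of unity sum to 0, e.g. 1 + exp(2*I*pi/3) + exp(-2*I*pi/3) = 0.)
Hence the multiplicities are chi_7: 1. Dimension check: dim(chi_1)*dim(chi_6) = 1*1 = 1 and sum (mult * dim) = 1*1 = 1.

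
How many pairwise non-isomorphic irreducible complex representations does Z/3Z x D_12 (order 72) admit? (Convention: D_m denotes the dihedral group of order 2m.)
27

Derivation: The number of irreducible complex representations of a finite group equals its number of conjugacy classes. For a direct product, #classes(G x H) = #classes(G) * #classes(H). Z/3Z has 3 classes (abelian), D_12 has 9 classes, so 3 * 9 = 27, so Z/3Z x D_12 (order 72) has exactly 27 irreducible complex representations.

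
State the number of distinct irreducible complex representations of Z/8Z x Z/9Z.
72

Explanation: The number of irreducible complex representations of a finite group equals its number of conjugacy classes. Z/8Z x Z/9Z is abelian of order 72, so every element is its own conjugacy class: 72 classes, so Z/8Z x Z/9Z (order 72) has exactly 72 irreducible complex representations.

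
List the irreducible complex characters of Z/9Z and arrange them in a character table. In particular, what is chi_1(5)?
Character table of Z/9Z (irreps indexed chi_0,...,chi_8 with chi_k(m) = zeta_9^(k*m), zeta_9 = exp(2*pi*i/9)):
  irrep \ class  {0} (size 1)  {1} (size 1)    {2} (size 1)    {3} (size 1)    {4} (size 1)    {5} (size 1)    {6} (size 1)    {7} (size 1)    {8} (size 1)  
  chi_0          1             1               1               1               1               1               1               1               1             
  chi_1          1             exp(2*I*pi/9)   exp(4*I*pi/9)   exp(2*I*pi/3)   exp(8*I*pi/9)   exp(-8*I*pi/9)  exp(-2*I*pi/3)  exp(-4*I*pi/9)  exp(-2*I*pi/9)
  chi_2          1             exp(4*I*pi/9)   exp(8*I*pi/9)   exp(-2*I*pi/3)  exp(-2*I*pi/9)  exp(2*I*pi/9)   exp(2*I*pi/3)   exp(-8*I*pi/9)  exp(-4*I*pi/9)
  chi_3          1             exp(2*I*pi/3)   exp(-2*I*pi/3)  1               exp(2*I*pi/3)   exp(-2*I*pi/3)  1               exp(2*I*pi/3)   exp(-2*I*pi/3)
  chi_4          1             exp(8*I*pi/9)   exp(-2*I*pi/9)  exp(2*I*pi/3)   exp(-4*I*pi/9)  exp(4*I*pi/9)   exp(-2*I*pi/3)  exp(2*I*pi/9)   exp(-8*I*pi/9)
  chi_5          1             exp(-8*I*pi/9)  exp(2*I*pi/9)   exp(-2*I*pi/3)  exp(4*I*pi/9)   exp(-4*I*pi/9)  exp(2*I*pi/3)   exp(-2*I*pi/9)  exp(8*I*pi/9) 
  chi_6          1             exp(-2*I*pi/3)  exp(2*I*pi/3)   1               exp(-2*I*pi/3)  exp(2*I*pi/3)   1               exp(-2*I*pi/3)  exp(2*I*pi/3) 
  chi_7          1             exp(-4*I*pi/9)  exp(-8*I*pi/9)  exp(2*I*pi/3)   exp(2*I*pi/9)   exp(-2*I*pi/9)  exp(-2*I*pi/3)  exp(8*I*pi/9)   exp(4*I*pi/9) 
  chi_8          1             exp(-2*I*pi/9)  exp(-4*I*pi/9)  exp(-2*I*pi/3)  exp(-8*I*pi/9)  exp(8*I*pi/9)   exp(2*I*pi/3)   exp(4*I*pi/9)   exp(2*I*pi/9) 

Spot check: chi_1(5) = zeta_9^(1*5) = zeta_9^5 = exp(-8*I*pi/9).

Proof sketch: Z/9Z is abelian, so all 9 irreducible complex representations are 1-dimensional. They are given by chi_k(m) = zeta_9^(k*m) for k = 0,...,8. Row orthogonality: sum_m chi_k(m) conj(chi_l(m)) = 9 * [k = l].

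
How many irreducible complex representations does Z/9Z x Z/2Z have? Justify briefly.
18

Why: The number of irreducible complex representations of a finite group equals its number of conjugacy classes. Z/9Z x Z/2Z is abelian of order 18, so every element is its own conjugacy class: 18 classes, so Z/9Z x Z/2Z (order 18) has exactly 18 irreducible complex representations.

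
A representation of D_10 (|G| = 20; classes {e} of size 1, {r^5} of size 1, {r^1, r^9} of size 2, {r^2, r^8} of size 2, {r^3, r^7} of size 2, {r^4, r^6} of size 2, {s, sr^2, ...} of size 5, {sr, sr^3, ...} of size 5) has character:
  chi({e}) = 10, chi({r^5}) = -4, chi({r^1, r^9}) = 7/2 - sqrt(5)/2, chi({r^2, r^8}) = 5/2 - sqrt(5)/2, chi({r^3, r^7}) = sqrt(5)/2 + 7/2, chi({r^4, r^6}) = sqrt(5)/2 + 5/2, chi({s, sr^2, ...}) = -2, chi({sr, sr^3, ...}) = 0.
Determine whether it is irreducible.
Not irreducible (reducible): <chi, chi> = 11 > 1.

Argument: <chi, chi> = (1/|G|) sum_C |C| * |chi(C)|^2 = (1/20)[1*|10|^2 + 1*|-4|^2 + 2*|7/2 - sqrt(5)/2|^2 + 2*|5/2 - sqrt(5)/2|^2 + 2*|sqrt(5)/2 + 7/2|^2 + 2*|sqrt(5)/2 + 5/2|^2 + 5*|-2|^2 + 5*|0|^2]
  = (1/20)[(100) + (16) + (27 - 7*sqrt(5)) + (15 - 5*sqrt(5)) + (7*sqrt(5) + 27) + (5*sqrt(5) + 15) + (20) + (0)] = 220/20 = 11.
A character is irreducible iff <chi, chi> = 1, so this representation is reducible.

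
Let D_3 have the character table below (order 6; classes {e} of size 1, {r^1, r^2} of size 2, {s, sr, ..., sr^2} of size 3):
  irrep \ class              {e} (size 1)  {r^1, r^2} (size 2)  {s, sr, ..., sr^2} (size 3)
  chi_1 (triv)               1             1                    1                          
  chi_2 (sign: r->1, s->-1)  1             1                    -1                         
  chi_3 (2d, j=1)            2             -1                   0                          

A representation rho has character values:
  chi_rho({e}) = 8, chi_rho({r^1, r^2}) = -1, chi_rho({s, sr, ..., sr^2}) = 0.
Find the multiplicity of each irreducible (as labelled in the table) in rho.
Multiplicities: chi_1: 1, chi_2: 1, chi_3: 3.

Use <chi_rho, chi> = (1/|G|) sum_C |C| * chi_rho(C) * conj(chi(C)) with |G| = 6 for each irreducible chi in the table:
  <chi_rho, chi_1> = (1/6)[1*(8)*conj(1) + 2*(-1)*conj(1) + 3*(0)*conj(1)]
      = (1/6)[(8) + (-2) + (0)] = 6/6 = 1
  <chi_rho, chi_2> = (1/6)[1*(8)*conj(1) + 2*(-1)*conj(1) + 3*(0)*conj(-1)]
      = (1/6)[(8) + (-2) + (0)] = 6/6 = 1
  <chi_rho, chi_3> = (1/6)[1*(8)*conj(2) + 2*(-1)*conj(-1) + 3*(0)*conj(0)]
      = (1/6)[(16) + (2) + (0)] = 18/6 = 3
Dimension check: dim(rho) = sum (mult * dim) = 1*1 + 1*1 + 3*2 = 8 = chi_rho(e) = 8.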